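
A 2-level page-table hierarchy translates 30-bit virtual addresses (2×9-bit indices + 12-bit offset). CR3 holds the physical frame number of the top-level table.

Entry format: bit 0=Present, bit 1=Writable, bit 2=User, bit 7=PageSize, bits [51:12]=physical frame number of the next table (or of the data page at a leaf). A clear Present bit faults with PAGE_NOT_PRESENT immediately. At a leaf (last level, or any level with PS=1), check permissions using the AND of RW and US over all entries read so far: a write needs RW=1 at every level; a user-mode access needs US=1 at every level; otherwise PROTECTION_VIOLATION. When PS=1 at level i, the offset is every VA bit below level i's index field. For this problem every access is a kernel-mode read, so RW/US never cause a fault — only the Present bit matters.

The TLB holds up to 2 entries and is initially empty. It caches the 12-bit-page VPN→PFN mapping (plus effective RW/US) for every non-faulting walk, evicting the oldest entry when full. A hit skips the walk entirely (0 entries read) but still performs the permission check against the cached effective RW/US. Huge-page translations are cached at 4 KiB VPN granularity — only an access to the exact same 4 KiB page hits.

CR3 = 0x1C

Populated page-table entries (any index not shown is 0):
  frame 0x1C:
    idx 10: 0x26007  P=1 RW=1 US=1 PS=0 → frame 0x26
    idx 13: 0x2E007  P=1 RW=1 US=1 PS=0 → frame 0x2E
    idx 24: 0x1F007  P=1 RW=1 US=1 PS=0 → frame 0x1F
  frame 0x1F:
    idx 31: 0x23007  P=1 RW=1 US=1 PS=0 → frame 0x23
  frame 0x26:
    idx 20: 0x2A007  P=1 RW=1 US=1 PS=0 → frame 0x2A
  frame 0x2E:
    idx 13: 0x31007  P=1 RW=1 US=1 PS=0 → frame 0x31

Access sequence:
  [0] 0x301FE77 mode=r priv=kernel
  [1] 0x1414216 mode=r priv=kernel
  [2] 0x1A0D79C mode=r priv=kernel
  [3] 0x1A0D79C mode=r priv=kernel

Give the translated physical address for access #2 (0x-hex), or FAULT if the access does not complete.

Per-access translation:
#0 VA=0x301FE77 (r,kernel):
  [0] read 0x1C idx=24: raw=0x1F007 flags P=1 W=1 U=1 S=0
  [1] read 0x1F idx=31: raw=0x23007 flags P=1 W=1 U=1 S=0
  ✓ 0x23E77  — 2 lookups
#1 VA=0x1414216 (r,kernel):
  [0] read 0x1C idx=10: raw=0x26007 flags P=1 W=1 U=1 S=0
  [1] read 0x26 idx=20: raw=0x2A007 flags P=1 W=1 U=1 S=0
  ✓ 0x2A216  — 2 lookups
#2 VA=0x1A0D79C (r,kernel):
  [0] read 0x1C idx=13: raw=0x2E007 flags P=1 W=1 U=1 S=0
  [1] read 0x2E idx=13: raw=0x31007 flags P=1 W=1 U=1 S=0
  ✓ 0x3179C  — 2 lookups
#3 VA=0x1A0D79C (r,kernel):
  TLB hit vpn=0x1A0D → PA=0x3179C

Access #2 PA: 0x3179C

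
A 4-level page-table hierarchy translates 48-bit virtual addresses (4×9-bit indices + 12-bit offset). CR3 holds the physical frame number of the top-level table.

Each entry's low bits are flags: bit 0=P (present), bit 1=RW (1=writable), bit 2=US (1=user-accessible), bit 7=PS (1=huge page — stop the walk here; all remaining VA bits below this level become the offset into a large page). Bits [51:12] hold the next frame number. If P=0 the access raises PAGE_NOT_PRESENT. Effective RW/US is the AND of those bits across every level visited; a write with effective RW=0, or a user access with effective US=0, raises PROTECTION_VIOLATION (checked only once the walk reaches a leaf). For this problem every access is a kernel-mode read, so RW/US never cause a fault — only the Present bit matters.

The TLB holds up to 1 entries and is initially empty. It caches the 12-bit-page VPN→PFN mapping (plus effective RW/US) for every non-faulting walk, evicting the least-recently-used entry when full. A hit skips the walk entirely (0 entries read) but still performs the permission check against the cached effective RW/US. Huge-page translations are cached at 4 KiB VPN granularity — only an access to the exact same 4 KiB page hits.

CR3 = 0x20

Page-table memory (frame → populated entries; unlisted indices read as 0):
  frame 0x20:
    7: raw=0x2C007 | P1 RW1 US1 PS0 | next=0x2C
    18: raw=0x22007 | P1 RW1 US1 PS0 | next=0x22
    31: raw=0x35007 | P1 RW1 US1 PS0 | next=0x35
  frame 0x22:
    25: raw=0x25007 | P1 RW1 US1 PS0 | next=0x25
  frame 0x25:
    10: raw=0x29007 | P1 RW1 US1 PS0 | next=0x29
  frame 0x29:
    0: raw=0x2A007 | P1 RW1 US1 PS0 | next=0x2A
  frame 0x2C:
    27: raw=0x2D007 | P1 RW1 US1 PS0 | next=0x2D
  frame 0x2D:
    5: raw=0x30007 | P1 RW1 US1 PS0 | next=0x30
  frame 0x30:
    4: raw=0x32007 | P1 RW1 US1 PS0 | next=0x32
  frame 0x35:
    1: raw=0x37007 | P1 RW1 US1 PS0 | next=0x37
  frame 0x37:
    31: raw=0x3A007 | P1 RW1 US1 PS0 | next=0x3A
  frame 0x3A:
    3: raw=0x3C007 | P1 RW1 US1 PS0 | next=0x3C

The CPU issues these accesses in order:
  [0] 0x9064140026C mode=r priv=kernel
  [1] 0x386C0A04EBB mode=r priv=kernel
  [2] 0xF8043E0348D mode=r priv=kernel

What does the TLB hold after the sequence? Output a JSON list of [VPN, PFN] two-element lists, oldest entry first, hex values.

Per-access translation:
#0 VA=0x9064140026C (r,kernel):
  lvl0: tbl 0x20, slot 18 ⇒ 0x22007 (P1/RW1/US1/PS0)
  lvl1: tbl 0x22, slot 25 ⇒ 0x25007 (P1/RW1/US1/PS0)
  lvl2: tbl 0x25, slot 10 ⇒ 0x29007 (P1/RW1/US1/PS0)
  lvl3: tbl 0x29, slot 0 ⇒ 0x2A007 (P1/RW1/US1/PS0)
  ⇒ phys 0x2A26C  [4 reads]
#1 VA=0x386C0A04EBB (r,kernel):
  lvl0: tbl 0x20, slot 7 ⇒ 0x2C007 (P1/RW1/US1/PS0)
  lvl1: tbl 0x2C, slot 27 ⇒ 0x2D007 (P1/RW1/US1/PS0)
  lvl2: tbl 0x2D, slot 5 ⇒ 0x30007 (P1/RW1/US1/PS0)
  lvl3: tbl 0x30, slot 4 ⇒ 0x32007 (P1/RW1/US1/PS0)
  ⇒ phys 0x32EBB  [4 reads]
#2 VA=0xF8043E0348D (r,kernel):
  lvl0: tbl 0x20, slot 31 ⇒ 0x35007 (P1/RW1/US1/PS0)
  lvl1: tbl 0x35, slot 1 ⇒ 0x37007 (P1/RW1/US1/PS0)
  lvl2: tbl 0x37, slot 31 ⇒ 0x3A007 (P1/RW1/US1/PS0)
  lvl3: tbl 0x3A, slot 3 ⇒ 0x3C007 (P1/RW1/US1/PS0)
  ⇒ phys 0x3C48D  [4 reads]

TLB: [["0xF8043E03", "0x3C"]]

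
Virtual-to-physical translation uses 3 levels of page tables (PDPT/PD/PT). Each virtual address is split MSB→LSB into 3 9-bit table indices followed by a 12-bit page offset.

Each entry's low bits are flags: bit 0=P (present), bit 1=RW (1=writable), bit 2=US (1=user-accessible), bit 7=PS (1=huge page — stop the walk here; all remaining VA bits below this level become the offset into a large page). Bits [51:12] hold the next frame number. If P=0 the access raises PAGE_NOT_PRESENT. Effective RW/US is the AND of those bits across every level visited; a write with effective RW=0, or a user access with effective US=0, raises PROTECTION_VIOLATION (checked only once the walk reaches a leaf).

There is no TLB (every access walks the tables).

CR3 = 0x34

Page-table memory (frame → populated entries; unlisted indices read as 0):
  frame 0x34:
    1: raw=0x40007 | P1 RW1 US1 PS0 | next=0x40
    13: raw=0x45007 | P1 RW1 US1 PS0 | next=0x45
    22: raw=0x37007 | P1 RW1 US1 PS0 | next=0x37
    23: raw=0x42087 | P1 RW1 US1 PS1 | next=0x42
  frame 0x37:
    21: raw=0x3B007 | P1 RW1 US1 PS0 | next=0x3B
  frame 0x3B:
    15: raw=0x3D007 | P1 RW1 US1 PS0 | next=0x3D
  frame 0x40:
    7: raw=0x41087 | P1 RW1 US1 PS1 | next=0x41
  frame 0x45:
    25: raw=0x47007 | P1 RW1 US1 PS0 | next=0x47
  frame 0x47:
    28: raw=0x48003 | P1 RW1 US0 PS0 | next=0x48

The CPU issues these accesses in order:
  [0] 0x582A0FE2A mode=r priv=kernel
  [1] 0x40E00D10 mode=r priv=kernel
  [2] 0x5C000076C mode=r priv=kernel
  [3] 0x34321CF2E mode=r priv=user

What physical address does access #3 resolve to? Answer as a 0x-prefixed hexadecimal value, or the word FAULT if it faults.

Per-access translation:
#0 VA=0x582A0FE2A (r,kernel):
  [0] read 0x34 idx=22: raw=0x37007 flags P=1 W=1 U=1 S=0
  [1] read 0x37 idx=21: raw=0x3B007 flags P=1 W=1 U=1 S=0
  [2] read 0x3B idx=15: raw=0x3D007 flags P=1 W=1 U=1 S=0
  → PA=0x3DE2A  (3 entries read)
#1 VA=0x40E00D10 (r,kernel):
  [0] read 0x34 idx=1: raw=0x40007 flags P=1 W=1 U=1 S=0
  [1] read 0x40 idx=7: raw=0x41087 flags P=1 W=1 U=1 S=1
  → PA=0x41D10 (huge @L1)  (2 entries read)
#2 VA=0x5C000076C (r,kernel):
  [0] read 0x34 idx=23: raw=0x42087 flags P=1 W=1 U=1 S=1
  → PA=0x4276C (huge @L0)  (1 entries read)
#3 VA=0x34321CF2E (r,user):
  [0] read 0x34 idx=13: raw=0x45007 flags P=1 W=1 U=1 S=0
  [1] read 0x45 idx=25: raw=0x47007 flags P=1 W=1 U=1 S=0
  [2] read 0x47 idx=28: raw=0x48003 flags P=1 W=1 U=0 S=0
  → PROTECTION_VIOLATION  (3 entries read)

Access #3 PA: FAULT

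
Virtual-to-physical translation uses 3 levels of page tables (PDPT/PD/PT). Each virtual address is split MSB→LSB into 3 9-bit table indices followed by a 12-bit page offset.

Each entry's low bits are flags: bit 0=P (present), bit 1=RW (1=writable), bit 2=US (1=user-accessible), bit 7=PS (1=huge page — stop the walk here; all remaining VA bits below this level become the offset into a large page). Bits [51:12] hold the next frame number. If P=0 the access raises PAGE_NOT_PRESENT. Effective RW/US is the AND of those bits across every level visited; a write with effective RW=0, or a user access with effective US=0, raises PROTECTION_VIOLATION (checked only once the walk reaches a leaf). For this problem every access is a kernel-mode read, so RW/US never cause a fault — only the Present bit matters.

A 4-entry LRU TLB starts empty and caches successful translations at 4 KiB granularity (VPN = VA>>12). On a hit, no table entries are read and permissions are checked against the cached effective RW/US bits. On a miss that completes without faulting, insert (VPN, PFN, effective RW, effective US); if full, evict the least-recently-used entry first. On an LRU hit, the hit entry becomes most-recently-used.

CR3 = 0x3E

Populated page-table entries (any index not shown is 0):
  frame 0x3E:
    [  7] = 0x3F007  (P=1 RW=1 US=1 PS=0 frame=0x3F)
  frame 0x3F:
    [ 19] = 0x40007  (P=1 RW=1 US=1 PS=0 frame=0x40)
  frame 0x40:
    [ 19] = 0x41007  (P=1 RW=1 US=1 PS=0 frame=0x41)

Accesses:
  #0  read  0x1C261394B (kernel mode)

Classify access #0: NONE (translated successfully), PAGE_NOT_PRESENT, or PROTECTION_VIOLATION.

Trace:
#0 VA=0x1C261394B (r,kernel):
  L0 @0x3E[7] → 0x3F007  P=1,RW=1,US=1,PS=0
  L1 @0x3F[19] → 0x40007  P=1,RW=1,US=1,PS=0
  L2 @0x40[19] → 0x41007  P=1,RW=1,US=1,PS=0
  ⇒ phys 0x4194B  [3 reads]

Access #0 fault: NONE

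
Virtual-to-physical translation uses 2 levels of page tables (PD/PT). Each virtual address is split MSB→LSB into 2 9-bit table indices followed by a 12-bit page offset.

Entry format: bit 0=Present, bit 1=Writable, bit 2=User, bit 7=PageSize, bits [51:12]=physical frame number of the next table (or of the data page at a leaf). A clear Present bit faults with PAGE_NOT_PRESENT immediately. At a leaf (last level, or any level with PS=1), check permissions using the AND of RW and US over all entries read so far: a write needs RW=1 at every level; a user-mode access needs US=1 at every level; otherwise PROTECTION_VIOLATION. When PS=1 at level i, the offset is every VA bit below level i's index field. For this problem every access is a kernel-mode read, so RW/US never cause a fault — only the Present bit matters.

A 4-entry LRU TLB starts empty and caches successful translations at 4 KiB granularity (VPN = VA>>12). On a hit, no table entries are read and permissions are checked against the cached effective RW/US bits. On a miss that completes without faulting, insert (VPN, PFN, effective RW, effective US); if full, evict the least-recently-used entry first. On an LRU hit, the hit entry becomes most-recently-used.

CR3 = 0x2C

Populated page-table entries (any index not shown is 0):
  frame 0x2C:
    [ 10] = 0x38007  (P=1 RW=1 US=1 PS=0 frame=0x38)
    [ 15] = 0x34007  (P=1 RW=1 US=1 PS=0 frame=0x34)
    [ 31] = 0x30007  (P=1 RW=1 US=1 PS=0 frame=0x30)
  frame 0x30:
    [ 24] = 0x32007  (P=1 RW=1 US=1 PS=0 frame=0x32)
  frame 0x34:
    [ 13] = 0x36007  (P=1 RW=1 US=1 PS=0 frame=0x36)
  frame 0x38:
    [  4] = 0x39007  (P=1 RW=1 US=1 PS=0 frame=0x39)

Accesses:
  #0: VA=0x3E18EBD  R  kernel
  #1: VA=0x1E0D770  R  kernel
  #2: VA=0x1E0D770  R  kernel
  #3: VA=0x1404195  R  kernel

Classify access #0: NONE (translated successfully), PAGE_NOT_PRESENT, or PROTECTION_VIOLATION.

Walk each access:
#0 VA=0x3E18EBD (r,kernel):
  L0: frame=0x2C idx=31 entry=0x30007 [P=1 RW=1 US=1 PS=0]
  L1: frame=0x30 idx=24 entry=0x32007 [P=1 RW=1 US=1 PS=0]
  → PA=0x32EBD  (2 entries read)
#1 VA=0x1E0D770 (r,kernel):
  L0: frame=0x2C idx=15 entry=0x34007 [P=1 RW=1 US=1 PS=0]
  L1: frame=0x34 idx=13 entry=0x36007 [P=1 RW=1 US=1 PS=0]
  → PA=0x36770  (2 entries read)
#2 VA=0x1E0D770 (r,kernel):
  TLB hit vpn=0x1E0D → PA=0x36770
#3 VA=0x1404195 (r,kernel):
  L0: frame=0x2C idx=10 entry=0x38007 [P=1 RW=1 US=1 PS=0]
  L1: frame=0x38 idx=4 entry=0x39007 [P=1 RW=1 US=1 PS=0]
  → PA=0x39195  (2 entries read)

Access #0 fault: NONE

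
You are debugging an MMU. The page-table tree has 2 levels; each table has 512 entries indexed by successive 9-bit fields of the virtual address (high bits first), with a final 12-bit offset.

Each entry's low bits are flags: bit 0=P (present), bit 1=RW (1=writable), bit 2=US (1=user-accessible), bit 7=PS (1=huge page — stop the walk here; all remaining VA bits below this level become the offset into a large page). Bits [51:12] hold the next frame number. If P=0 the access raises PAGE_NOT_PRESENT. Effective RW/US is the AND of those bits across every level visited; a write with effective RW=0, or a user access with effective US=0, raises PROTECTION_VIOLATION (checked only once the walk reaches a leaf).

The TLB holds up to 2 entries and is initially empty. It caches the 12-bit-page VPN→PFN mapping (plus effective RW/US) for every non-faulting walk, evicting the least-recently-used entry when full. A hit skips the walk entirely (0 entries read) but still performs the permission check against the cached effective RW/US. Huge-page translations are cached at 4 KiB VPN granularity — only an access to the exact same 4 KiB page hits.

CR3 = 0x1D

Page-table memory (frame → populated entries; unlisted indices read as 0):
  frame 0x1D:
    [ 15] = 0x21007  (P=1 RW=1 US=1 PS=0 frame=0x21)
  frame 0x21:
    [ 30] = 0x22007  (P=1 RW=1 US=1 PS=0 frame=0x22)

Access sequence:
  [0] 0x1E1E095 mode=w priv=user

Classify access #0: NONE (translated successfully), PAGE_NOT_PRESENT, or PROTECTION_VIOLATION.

Trace:
#0 VA=0x1E1E095 (w,user):
  [0] read 0x1D idx=15: raw=0x21007 flags P=1 W=1 U=1 S=0
  [1] read 0x21 idx=30: raw=0x22007 flags P=1 W=1 U=1 S=0
  → PA=0x22095  (2 entries read)

Access #0 fault: NONE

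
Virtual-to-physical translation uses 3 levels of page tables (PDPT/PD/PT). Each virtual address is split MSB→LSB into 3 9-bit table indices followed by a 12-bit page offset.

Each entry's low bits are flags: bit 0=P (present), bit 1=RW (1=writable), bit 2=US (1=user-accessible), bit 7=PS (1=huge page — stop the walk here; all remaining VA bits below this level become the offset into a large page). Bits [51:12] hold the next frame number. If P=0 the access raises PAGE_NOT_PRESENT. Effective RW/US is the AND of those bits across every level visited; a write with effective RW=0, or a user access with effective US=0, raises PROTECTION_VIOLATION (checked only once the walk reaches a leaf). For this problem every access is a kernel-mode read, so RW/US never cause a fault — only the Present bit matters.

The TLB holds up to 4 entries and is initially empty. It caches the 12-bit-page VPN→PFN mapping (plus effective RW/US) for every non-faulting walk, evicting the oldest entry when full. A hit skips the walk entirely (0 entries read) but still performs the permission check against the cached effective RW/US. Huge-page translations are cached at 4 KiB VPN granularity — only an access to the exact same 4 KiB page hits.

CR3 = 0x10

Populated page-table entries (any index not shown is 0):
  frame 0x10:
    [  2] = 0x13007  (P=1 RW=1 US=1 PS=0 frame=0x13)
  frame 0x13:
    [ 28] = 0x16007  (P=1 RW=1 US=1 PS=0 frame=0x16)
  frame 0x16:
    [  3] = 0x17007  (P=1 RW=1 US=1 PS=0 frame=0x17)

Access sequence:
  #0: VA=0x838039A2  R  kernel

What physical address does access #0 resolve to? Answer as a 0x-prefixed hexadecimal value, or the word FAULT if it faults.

Walk each access:
#0 VA=0x838039A2 (r,kernel):
  L0 @0x10[2] → 0x13007  P=1,RW=1,US=1,PS=0
  L1 @0x13[28] → 0x16007  P=1,RW=1,US=1,PS=0
  L2 @0x16[3] → 0x17007  P=1,RW=1,US=1,PS=0
  ✓ 0x179A2  — 3 lookups

Access #0 PA: 0x179A2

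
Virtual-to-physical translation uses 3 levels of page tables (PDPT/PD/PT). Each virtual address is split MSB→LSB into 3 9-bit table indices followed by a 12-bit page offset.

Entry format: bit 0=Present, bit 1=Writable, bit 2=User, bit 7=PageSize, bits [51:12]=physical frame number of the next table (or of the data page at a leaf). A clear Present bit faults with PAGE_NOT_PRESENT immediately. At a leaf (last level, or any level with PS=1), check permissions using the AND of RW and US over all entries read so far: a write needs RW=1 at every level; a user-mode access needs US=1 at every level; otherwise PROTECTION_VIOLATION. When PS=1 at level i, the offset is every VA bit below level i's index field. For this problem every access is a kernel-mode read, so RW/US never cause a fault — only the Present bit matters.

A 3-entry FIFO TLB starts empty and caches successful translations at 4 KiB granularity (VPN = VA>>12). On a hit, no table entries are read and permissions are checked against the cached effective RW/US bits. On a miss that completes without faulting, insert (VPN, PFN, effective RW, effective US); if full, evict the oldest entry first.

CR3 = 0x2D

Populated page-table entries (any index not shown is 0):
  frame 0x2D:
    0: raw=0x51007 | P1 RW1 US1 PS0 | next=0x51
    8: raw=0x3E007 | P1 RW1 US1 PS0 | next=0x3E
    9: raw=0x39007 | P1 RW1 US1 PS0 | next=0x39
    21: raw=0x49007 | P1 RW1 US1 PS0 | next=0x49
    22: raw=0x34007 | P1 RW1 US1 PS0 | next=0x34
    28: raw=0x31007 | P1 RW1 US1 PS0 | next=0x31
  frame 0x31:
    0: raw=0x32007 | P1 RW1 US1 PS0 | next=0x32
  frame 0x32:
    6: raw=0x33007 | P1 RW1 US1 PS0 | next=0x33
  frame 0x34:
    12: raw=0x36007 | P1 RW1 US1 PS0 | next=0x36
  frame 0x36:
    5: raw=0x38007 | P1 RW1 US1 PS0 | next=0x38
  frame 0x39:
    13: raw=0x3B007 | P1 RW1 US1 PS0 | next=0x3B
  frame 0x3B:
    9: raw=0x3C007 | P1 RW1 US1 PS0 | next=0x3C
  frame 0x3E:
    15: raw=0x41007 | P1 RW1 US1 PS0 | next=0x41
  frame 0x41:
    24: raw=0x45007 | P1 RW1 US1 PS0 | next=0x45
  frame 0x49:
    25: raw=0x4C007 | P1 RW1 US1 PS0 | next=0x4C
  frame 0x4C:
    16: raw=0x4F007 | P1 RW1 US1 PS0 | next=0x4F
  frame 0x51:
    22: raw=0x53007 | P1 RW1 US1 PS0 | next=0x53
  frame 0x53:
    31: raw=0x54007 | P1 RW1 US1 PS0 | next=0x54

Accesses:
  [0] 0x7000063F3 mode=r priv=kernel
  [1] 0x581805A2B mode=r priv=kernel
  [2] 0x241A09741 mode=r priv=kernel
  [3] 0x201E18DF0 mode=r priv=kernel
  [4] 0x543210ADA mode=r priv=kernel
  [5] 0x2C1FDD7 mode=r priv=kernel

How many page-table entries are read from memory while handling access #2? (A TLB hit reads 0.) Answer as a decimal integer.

Trace:
#0 VA=0x7000063F3 (r,kernel):
  L0: frame=0x2D idx=28 entry=0x31007 [P=1 RW=1 US=1 PS=0]
  L1: frame=0x31 idx=0 entry=0x32007 [P=1 RW=1 US=1 PS=0]
  L2: frame=0x32 idx=6 entry=0x33007 [P=1 RW=1 US=1 PS=0]
  → PA=0x333F3  (3 entries read)
#1 VA=0x581805A2B (r,kernel):
  L0: frame=0x2D idx=22 entry=0x34007 [P=1 RW=1 US=1 PS=0]
  L1: frame=0x34 idx=12 entry=0x36007 [P=1 RW=1 US=1 PS=0]
  L2: frame=0x36 idx=5 entry=0x38007 [P=1 RW=1 US=1 PS=0]
  → PA=0x38A2B  (3 entries read)
#2 VA=0x241A09741 (r,kernel):
  L0: frame=0x2D idx=9 entry=0x39007 [P=1 RW=1 US=1 PS=0]
  L1: frame=0x39 idx=13 entry=0x3B007 [P=1 RW=1 US=1 PS=0]
  L2: frame=0x3B idx=9 entry=0x3C007 [P=1 RW=1 US=1 PS=0]
  → PA=0x3C741  (3 entries read)
#3 VA=0x201E18DF0 (r,kernel):
  L0: frame=0x2D idx=8 entry=0x3E007 [P=1 RW=1 US=1 PS=0]
  L1: frame=0x3E idx=15 entry=0x41007 [P=1 RW=1 US=1 PS=0]
  L2: frame=0x41 idx=24 entry=0x45007 [P=1 RW=1 US=1 PS=0]
  → PA=0x45DF0  (3 entries read)
#4 VA=0x543210ADA (r,kernel):
  L0: frame=0x2D idx=21 entry=0x49007 [P=1 RW=1 US=1 PS=0]
  L1: frame=0x49 idx=25 entry=0x4C007 [P=1 RW=1 US=1 PS=0]
  L2: frame=0x4C idx=16 entry=0x4F007 [P=1 RW=1 US=1 PS=0]
  → PA=0x4FADA  (3 entries read)
#5 VA=0x2C1FDD7 (r,kernel):
  L0: frame=0x2D idx=0 entry=0x51007 [P=1 RW=1 US=1 PS=0]
  L1: frame=0x51 idx=22 entry=0x53007 [P=1 RW=1 US=1 PS=0]
  L2: frame=0x53 idx=31 entry=0x54007 [P=1 RW=1 US=1 PS=0]
  → PA=0x54DD7  (3 entries read)

Entries read for #2: 3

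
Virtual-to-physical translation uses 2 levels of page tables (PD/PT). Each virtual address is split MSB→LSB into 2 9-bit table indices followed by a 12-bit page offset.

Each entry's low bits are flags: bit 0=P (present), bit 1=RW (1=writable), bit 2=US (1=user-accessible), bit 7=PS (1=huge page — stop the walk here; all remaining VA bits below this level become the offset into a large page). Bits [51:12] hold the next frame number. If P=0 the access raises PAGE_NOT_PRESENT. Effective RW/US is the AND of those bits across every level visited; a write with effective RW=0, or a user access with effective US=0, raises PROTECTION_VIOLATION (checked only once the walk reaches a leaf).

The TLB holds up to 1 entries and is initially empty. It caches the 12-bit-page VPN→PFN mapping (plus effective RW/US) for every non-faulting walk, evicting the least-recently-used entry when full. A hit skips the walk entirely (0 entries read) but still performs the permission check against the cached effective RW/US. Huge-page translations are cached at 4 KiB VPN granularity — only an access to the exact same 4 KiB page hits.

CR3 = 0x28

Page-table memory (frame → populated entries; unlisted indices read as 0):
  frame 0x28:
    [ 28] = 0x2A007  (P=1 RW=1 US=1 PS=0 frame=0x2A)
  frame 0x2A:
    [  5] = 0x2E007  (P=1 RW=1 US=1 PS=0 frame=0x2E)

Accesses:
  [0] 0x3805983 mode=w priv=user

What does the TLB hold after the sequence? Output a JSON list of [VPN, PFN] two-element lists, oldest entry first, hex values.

Walk each access:
#0 VA=0x3805983 (w,user):
  lvl0: tbl 0x28, slot 28 ⇒ 0x2A007 (P1/RW1/US1/PS0)
  lvl1: tbl 0x2A, slot 5 ⇒ 0x2E007 (P1/RW1/US1/PS0)
  ⇒ phys 0x2E983  [2 reads]

TLB: [["0x3805", "0x2E"]]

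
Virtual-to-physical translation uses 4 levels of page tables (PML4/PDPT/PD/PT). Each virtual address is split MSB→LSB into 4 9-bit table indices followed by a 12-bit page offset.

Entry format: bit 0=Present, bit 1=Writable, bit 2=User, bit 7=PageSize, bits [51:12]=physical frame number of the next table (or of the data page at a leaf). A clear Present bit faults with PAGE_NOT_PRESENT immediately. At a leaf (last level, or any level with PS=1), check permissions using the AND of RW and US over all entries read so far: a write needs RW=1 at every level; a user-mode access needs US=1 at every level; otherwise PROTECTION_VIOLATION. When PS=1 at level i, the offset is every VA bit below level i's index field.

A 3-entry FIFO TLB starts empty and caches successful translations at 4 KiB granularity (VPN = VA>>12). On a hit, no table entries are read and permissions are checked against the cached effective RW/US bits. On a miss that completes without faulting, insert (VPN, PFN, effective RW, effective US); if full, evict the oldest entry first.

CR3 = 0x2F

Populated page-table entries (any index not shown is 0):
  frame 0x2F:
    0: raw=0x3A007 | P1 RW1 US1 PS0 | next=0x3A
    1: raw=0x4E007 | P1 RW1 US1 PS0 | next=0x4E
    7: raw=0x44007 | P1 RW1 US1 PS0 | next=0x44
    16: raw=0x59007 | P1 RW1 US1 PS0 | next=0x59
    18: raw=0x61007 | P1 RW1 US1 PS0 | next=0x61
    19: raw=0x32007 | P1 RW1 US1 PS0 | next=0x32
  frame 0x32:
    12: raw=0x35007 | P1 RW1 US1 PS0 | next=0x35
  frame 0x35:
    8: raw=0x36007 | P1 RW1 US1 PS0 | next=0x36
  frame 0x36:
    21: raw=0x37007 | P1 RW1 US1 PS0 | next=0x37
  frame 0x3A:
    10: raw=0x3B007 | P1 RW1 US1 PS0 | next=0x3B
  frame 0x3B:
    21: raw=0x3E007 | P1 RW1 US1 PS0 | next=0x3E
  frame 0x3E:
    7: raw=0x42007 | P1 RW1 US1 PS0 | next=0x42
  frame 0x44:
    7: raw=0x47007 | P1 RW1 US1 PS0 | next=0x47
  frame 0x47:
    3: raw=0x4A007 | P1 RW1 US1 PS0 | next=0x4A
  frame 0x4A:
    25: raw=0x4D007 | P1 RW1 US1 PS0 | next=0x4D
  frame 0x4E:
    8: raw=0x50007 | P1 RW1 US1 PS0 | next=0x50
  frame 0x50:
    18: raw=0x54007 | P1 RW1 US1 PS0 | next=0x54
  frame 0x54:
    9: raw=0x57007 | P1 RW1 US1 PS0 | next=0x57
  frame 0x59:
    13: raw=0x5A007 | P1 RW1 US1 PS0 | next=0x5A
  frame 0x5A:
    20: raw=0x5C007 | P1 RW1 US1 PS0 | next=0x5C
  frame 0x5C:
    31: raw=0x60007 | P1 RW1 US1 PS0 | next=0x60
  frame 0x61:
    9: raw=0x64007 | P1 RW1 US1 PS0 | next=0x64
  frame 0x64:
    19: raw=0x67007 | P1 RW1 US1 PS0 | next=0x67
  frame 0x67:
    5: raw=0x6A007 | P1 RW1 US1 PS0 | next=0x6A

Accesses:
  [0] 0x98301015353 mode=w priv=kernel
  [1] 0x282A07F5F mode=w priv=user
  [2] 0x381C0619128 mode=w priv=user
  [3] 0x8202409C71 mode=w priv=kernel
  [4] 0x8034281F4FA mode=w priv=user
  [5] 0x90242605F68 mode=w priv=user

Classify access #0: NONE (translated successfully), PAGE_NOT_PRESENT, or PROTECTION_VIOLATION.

Trace:
#0 VA=0x98301015353 (w,kernel):
  L0 @0x2F[19] → 0x32007  P=1,RW=1,US=1,PS=0
  L1 @0x32[12] → 0x35007  P=1,RW=1,US=1,PS=0
  L2 @0x35[8] → 0x36007  P=1,RW=1,US=1,PS=0
  L3 @0x36[21] → 0x37007  P=1,RW=1,US=1,PS=0
  → PA=0x37353  (4 entries read)
#1 VA=0x282A07F5F (w,user):
  L0 @0x2F[0] → 0x3A007  P=1,RW=1,US=1,PS=0
  L1 @0x3A[10] → 0x3B007  P=1,RW=1,US=1,PS=0
  L2 @0x3B[21] → 0x3E007  P=1,RW=1,US=1,PS=0
  L3 @0x3E[7] → 0x42007  P=1,RW=1,US=1,PS=0
  → PA=0x42F5F  (4 entries read)
#2 VA=0x381C0619128 (w,user):
  L0 @0x2F[7] → 0x44007  P=1,RW=1,US=1,PS=0
  L1 @0x44[7] → 0x47007  P=1,RW=1,US=1,PS=0
  L2 @0x47[3] → 0x4A007  P=1,RW=1,US=1,PS=0
  L3 @0x4A[25] → 0x4D007  P=1,RW=1,US=1,PS=0
  → PA=0x4D128  (4 entries read)
#3 VA=0x8202409C71 (w,kernel):
  L0 @0x2F[1] → 0x4E007  P=1,RW=1,US=1,PS=0
  L1 @0x4E[8] → 0x50007  P=1,RW=1,US=1,PS=0
  L2 @0x50[18] → 0x54007  P=1,RW=1,US=1,PS=0
  L3 @0x54[9] → 0x57007  P=1,RW=1,US=1,PS=0
  → PA=0x57C71  (4 entries read)
#4 VA=0x8034281F4FA (w,user):
  L0 @0x2F[16] → 0x59007  P=1,RW=1,US=1,PS=0
  L1 @0x59[13] → 0x5A007  P=1,RW=1,US=1,PS=0
  L2 @0x5A[20] → 0x5C007  P=1,RW=1,US=1,PS=0
  L3 @0x5C[31] → 0x60007  P=1,RW=1,US=1,PS=0
  → PA=0x604FA  (4 entries read)
#5 VA=0x90242605F68 (w,user):
  L0 @0x2F[18] → 0x61007  P=1,RW=1,US=1,PS=0
  L1 @0x61[9] → 0x64007  P=1,RW=1,US=1,PS=0
  L2 @0x64[19] → 0x67007  P=1,RW=1,US=1,PS=0
  L3 @0x67[5] → 0x6A007  P=1,RW=1,US=1,PS=0
  → PA=0x6AF68  (4 entries read)

Access #0 fault: NONE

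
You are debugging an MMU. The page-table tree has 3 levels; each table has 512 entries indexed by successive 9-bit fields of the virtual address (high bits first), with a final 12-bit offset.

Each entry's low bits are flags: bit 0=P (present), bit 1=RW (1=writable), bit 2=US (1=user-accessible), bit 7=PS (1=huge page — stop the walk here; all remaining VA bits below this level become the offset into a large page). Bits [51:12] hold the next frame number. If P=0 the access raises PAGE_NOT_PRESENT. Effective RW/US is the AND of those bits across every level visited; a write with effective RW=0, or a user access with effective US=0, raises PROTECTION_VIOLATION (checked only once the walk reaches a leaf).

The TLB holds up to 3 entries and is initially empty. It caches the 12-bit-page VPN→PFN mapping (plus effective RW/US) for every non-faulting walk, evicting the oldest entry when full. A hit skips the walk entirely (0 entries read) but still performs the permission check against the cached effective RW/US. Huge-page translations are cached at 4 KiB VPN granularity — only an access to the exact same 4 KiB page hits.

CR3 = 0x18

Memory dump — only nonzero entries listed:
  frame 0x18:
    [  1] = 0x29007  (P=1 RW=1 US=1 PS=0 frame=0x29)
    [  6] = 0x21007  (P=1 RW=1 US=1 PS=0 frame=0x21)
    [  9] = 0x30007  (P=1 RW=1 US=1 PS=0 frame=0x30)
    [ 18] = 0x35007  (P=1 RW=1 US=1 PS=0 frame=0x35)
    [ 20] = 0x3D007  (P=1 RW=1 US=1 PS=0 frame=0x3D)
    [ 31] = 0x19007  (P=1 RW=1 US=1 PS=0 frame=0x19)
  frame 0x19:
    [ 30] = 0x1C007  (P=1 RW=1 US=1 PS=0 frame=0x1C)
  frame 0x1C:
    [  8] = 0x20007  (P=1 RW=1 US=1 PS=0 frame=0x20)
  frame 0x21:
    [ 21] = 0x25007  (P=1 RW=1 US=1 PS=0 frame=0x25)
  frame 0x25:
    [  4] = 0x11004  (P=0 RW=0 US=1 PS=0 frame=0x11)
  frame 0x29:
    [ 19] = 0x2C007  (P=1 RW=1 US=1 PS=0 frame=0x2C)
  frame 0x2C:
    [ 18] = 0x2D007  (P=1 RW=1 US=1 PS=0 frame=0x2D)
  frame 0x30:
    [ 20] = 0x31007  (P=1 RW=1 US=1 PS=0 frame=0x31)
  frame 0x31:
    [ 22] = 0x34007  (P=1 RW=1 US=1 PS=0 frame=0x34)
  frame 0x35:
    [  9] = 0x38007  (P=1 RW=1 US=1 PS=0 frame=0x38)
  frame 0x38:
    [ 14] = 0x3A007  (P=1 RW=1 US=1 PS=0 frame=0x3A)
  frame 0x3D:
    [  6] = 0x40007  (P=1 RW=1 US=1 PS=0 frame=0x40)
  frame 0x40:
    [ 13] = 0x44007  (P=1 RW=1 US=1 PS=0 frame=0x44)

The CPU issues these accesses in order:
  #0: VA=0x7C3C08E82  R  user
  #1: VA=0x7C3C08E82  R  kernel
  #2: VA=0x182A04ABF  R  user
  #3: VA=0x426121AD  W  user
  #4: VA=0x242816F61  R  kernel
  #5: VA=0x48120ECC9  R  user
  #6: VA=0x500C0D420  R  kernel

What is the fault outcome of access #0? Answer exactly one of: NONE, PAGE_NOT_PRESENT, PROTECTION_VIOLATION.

Trace:
#0 VA=0x7C3C08E82 (r,user):
  L0 @0x18[31] → 0x19007  P=1,RW=1,US=1,PS=0
  L1 @0x19[30] → 0x1C007  P=1,RW=1,US=1,PS=0
  L2 @0x1C[8] → 0x20007  P=1,RW=1,US=1,PS=0
  ⇒ phys 0x20E82  [3 reads]
#1 VA=0x7C3C08E82 (r,kernel):
  TLB hit vpn=0x7C3C08 → PA=0x20E82
#2 VA=0x182A04ABF (r,user):
  L0 @0x18[6] → 0x21007  P=1,RW=1,US=1,PS=0
  L1 @0x21[21] → 0x25007  P=1,RW=1,US=1,PS=0
  L2 @0x25[4] → 0x11004  P=0,RW=0,US=1,PS=0
  ✗ PAGE_NOT_PRESENT  [3 reads]
#3 VA=0x426121AD (w,user):
  L0 @0x18[1] → 0x29007  P=1,RW=1,US=1,PS=0
  L1 @0x29[19] → 0x2C007  P=1,RW=1,US=1,PS=0
  L2 @0x2C[18] → 0x2D007  P=1,RW=1,US=1,PS=0
  ⇒ phys 0x2D1AD  [3 reads]
#4 VA=0x242816F61 (r,kernel):
  L0 @0x18[9] → 0x30007  P=1,RW=1,US=1,PS=0
  L1 @0x30[20] → 0x31007  P=1,RW=1,US=1,PS=0
  L2 @0x31[22] → 0x34007  P=1,RW=1,US=1,PS=0
  ⇒ phys 0x34F61  [3 reads]
#5 VA=0x48120ECC9 (r,user):
  L0 @0x18[18] → 0x35007  P=1,RW=1,US=1,PS=0
  L1 @0x35[9] → 0x38007  P=1,RW=1,US=1,PS=0
  L2 @0x38[14] → 0x3A007  P=1,RW=1,US=1,PS=0
  ⇒ phys 0x3ACC9  [3 reads]
#6 VA=0x500C0D420 (r,kernel):
  L0 @0x18[20] → 0x3D007  P=1,RW=1,US=1,PS=0
  L1 @0x3D[6] → 0x40007  P=1,RW=1,US=1,PS=0
  L2 @0x40[13] → 0x44007  P=1,RW=1,US=1,PS=0
  ⇒ phys 0x44420  [3 reads]

Access #0 fault: NONE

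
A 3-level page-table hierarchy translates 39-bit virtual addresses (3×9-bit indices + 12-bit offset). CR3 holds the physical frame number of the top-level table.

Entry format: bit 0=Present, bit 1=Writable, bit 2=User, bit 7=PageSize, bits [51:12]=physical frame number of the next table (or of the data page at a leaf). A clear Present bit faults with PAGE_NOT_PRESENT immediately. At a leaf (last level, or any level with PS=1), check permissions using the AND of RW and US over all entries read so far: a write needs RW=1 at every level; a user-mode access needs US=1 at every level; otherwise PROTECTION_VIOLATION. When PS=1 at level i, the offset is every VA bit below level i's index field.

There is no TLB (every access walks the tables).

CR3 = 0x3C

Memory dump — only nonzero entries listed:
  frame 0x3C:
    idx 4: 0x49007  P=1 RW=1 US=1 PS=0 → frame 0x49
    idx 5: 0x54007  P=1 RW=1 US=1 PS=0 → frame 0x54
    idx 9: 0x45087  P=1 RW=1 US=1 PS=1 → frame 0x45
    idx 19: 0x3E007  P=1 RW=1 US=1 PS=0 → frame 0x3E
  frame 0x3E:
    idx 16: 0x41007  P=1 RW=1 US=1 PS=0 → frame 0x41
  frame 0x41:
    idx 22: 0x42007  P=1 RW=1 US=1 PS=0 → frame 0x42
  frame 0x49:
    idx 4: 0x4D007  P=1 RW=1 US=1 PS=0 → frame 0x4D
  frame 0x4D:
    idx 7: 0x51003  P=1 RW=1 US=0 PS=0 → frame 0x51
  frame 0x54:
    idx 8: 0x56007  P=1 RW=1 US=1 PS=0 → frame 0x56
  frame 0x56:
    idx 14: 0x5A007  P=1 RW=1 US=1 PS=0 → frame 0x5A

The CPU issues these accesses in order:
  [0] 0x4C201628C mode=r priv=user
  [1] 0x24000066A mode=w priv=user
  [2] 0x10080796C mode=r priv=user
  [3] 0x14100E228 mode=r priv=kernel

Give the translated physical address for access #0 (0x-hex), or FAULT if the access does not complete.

Trace:
#0 VA=0x4C201628C (r,user):
  L0: frame=0x3C idx=19 entry=0x3E007 [P=1 RW=1 US=1 PS=0]
  L1: frame=0x3E idx=16 entry=0x41007 [P=1 RW=1 US=1 PS=0]
  L2: frame=0x41 idx=22 entry=0x42007 [P=1 RW=1 US=1 PS=0]
  → PA=0x4228C  (3 entries read)
#1 VA=0x24000066A (w,user):
  L0: frame=0x3C idx=9 entry=0x45087 [P=1 RW=1 US=1 PS=1]
  → PA=0x4566A (huge @L0)  (1 entries read)
#2 VA=0x10080796C (r,user):
  L0: frame=0x3C idx=4 entry=0x49007 [P=1 RW=1 US=1 PS=0]
  L1: frame=0x49 idx=4 entry=0x4D007 [P=1 RW=1 US=1 PS=0]
  L2: frame=0x4D idx=7 entry=0x51003 [P=1 RW=1 US=0 PS=0]
  ⇒ fault: PROTECTION_VIOLATION  — 3 lookups
#3 VA=0x14100E228 (r,kernel):
  L0: frame=0x3C idx=5 entry=0x54007 [P=1 RW=1 US=1 PS=0]
  L1: frame=0x54 idx=8 entry=0x56007 [P=1 RW=1 US=1 PS=0]
  L2: frame=0x56 idx=14 entry=0x5A007 [P=1 RW=1 US=1 PS=0]
  → PA=0x5A228  (3 entries read)

Access #0 PA: 0x4228C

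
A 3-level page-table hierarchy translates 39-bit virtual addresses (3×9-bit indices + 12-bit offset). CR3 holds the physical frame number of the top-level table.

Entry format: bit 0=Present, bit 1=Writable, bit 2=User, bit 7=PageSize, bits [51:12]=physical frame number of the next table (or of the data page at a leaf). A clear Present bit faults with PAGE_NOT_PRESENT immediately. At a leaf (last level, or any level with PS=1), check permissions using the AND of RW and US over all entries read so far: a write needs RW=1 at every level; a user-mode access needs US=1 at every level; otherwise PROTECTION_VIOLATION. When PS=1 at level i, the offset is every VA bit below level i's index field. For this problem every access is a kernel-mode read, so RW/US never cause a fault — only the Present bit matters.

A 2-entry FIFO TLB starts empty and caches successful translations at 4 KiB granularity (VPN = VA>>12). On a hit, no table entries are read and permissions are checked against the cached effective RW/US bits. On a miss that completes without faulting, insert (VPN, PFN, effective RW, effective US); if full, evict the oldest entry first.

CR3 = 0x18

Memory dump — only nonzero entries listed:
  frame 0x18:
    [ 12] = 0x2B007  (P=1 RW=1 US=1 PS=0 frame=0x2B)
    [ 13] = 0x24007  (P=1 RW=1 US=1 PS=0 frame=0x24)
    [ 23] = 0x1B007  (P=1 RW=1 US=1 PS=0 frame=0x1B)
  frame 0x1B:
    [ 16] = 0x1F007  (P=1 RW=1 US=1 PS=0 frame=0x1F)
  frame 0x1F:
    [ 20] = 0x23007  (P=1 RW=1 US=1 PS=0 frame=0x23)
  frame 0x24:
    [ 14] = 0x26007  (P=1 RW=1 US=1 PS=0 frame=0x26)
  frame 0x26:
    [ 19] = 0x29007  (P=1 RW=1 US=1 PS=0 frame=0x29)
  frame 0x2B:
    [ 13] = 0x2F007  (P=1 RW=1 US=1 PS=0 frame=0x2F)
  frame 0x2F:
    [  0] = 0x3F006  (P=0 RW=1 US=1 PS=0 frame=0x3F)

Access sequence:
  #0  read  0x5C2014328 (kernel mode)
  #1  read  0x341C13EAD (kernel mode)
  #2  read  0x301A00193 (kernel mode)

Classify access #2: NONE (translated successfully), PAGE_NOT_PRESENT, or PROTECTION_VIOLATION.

Trace:
#0 VA=0x5C2014328 (r,kernel):
  L0: frame=0x18 idx=23 entry=0x1B007 [P=1 RW=1 US=1 PS=0]
  L1: frame=0x1B idx=16 entry=0x1F007 [P=1 RW=1 US=1 PS=0]
  L2: frame=0x1F idx=20 entry=0x23007 [P=1 RW=1 US=1 PS=0]
  → PA=0x23328  (3 entries read)
#1 VA=0x341C13EAD (r,kernel):
  L0: frame=0x18 idx=13 entry=0x24007 [P=1 RW=1 US=1 PS=0]
  L1: frame=0x24 idx=14 entry=0x26007 [P=1 RW=1 US=1 PS=0]
  L2: frame=0x26 idx=19 entry=0x29007 [P=1 RW=1 US=1 PS=0]
  → PA=0x29EAD  (3 entries read)
#2 VA=0x301A00193 (r,kernel):
  L0: frame=0x18 idx=12 entry=0x2B007 [P=1 RW=1 US=1 PS=0]
  L1: frame=0x2B idx=13 entry=0x2F007 [P=1 RW=1 US=1 PS=0]
  L2: frame=0x2F idx=0 entry=0x3F006 [P=0 RW=1 US=1 PS=0]
  ⇒ fault: PAGE_NOT_PRESENT  — 3 lookups

Access #2 fault: PAGE_NOT_PRESENT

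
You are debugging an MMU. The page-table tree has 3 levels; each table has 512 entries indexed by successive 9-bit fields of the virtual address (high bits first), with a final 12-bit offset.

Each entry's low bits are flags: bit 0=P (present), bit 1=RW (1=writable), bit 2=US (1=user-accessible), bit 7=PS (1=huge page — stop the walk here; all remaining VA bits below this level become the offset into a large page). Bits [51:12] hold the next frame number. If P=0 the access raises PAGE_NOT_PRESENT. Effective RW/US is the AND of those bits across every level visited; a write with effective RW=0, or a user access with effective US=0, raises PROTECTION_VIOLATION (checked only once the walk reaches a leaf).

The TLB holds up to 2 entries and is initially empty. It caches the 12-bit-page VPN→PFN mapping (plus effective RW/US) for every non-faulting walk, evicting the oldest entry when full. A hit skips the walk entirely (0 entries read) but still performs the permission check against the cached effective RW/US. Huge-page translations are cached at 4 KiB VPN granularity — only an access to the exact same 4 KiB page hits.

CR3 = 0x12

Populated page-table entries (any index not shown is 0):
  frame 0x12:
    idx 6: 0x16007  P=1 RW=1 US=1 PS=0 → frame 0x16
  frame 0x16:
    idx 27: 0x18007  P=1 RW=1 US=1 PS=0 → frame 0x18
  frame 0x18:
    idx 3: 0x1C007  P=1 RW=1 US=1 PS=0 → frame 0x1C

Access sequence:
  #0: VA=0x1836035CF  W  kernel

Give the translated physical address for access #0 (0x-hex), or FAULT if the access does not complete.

Per-access translation:
#0 VA=0x1836035CF (w,kernel):
  lvl0: tbl 0x12, slot 6 ⇒ 0x16007 (P1/RW1/US1/PS0)
  lvl1: tbl 0x16, slot 27 ⇒ 0x18007 (P1/RW1/US1/PS0)
  lvl2: tbl 0x18, slot 3 ⇒ 0x1C007 (P1/RW1/US1/PS0)
  → PA=0x1C5CF  (3 entries read)

Access #0 PA: 0x1C5CF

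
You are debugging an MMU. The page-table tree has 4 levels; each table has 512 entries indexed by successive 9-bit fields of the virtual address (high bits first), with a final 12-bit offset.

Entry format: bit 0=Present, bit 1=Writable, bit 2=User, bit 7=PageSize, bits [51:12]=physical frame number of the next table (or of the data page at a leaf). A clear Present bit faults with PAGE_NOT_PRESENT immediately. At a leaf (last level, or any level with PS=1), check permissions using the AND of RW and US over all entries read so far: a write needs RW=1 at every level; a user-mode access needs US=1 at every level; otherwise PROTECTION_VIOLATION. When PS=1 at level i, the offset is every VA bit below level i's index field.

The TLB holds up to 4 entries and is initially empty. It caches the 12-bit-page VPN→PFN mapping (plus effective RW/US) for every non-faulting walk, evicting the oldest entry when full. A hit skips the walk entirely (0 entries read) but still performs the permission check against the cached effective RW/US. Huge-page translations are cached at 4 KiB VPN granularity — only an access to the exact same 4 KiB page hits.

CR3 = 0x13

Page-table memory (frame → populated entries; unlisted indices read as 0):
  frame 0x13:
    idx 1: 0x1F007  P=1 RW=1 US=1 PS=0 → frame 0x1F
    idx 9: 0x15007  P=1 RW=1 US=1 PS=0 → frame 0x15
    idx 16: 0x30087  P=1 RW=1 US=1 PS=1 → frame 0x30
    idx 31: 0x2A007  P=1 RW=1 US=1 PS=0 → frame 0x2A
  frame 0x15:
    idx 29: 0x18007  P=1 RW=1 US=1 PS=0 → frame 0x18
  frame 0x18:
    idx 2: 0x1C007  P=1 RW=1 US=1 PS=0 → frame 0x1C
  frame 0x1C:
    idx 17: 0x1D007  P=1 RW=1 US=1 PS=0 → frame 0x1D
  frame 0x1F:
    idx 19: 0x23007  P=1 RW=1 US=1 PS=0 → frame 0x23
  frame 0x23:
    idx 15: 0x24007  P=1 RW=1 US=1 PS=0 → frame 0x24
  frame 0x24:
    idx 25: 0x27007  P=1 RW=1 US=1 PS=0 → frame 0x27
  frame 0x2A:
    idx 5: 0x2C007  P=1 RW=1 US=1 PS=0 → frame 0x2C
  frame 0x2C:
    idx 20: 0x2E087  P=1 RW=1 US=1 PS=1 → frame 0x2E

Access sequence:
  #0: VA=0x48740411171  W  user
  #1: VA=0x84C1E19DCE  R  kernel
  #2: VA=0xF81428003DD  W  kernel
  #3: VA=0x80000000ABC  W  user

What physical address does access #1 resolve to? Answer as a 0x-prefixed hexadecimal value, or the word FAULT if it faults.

Walk each access:
#0 VA=0x48740411171 (w,user):
  lvl0: tbl 0x13, slot 9 ⇒ 0x15007 (P1/RW1/US1/PS0)
  lvl1: tbl 0x15, slot 29 ⇒ 0x18007 (P1/RW1/US1/PS0)
  lvl2: tbl 0x18, slot 2 ⇒ 0x1C007 (P1/RW1/US1/PS0)
  lvl3: tbl 0x1C, slot 17 ⇒ 0x1D007 (P1/RW1/US1/PS0)
  → PA=0x1D171  (4 entries read)
#1 VA=0x84C1E19DCE (r,kernel):
  lvl0: tbl 0x13, slot 1 ⇒ 0x1F007 (P1/RW1/US1/PS0)
  lvl1: tbl 0x1F, slot 19 ⇒ 0x23007 (P1/RW1/US1/PS0)
  lvl2: tbl 0x23, slot 15 ⇒ 0x24007 (P1/RW1/US1/PS0)
  lvl3: tbl 0x24, slot 25 ⇒ 0x27007 (P1/RW1/US1/PS0)
  → PA=0x27DCE  (4 entries read)
#2 VA=0xF81428003DD (w,kernel):
  lvl0: tbl 0x13, slot 31 ⇒ 0x2A007 (P1/RW1/US1/PS0)
  lvl1: tbl 0x2A, slot 5 ⇒ 0x2C007 (P1/RW1/US1/PS0)
  lvl2: tbl 0x2C, slot 20 ⇒ 0x2E087 (P1/RW1/US1/PS1)
  → PA=0x2E3DD (huge @L2)  (3 entries read)
#3 VA=0x80000000ABC (w,user):
  lvl0: tbl 0x13, slot 16 ⇒ 0x30087 (P1/RW1/US1/PS1)
  → PA=0x30ABC (huge @L0)  (1 entries read)

Access #1 PA: 0x27DCE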